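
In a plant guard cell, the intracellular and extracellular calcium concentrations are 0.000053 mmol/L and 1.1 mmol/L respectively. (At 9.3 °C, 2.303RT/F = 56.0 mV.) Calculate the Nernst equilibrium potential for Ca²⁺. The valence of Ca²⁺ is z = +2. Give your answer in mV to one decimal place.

E = (56.0/z) · log₁₀([Ca²⁺]_out/[Ca²⁺]_in) with z = +2.
= (56.0/2) · log₁₀(1.1/0.000053) = 28.00 · log₁₀(2.075e+04)
= 28.00 · (4.3171) = 120.88 mV

120.9 mV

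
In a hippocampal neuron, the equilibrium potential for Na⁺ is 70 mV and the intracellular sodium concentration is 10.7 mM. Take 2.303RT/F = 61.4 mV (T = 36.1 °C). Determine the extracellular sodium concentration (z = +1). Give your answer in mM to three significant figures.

Nernst: E = (61.4/1) · log₁₀([out]/[in]), so log₁₀([out]/[in]) = 70.0 × 1 / 61.4 = 1.1401.
[out]/[in] = 10^(1.1401) = 13.81.
[out] = 13.81 × 10.7 = 147.7 mM.

148 mM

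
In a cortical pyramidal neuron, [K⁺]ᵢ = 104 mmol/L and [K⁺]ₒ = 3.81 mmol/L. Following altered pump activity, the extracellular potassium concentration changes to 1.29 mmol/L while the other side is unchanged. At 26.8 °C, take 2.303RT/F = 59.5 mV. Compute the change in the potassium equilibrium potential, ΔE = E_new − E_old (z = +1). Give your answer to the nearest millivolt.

E_old = (59.5/1)·log₁₀(3.81/104) = -85.45 mV
E_new = (59.5/1)·log₁₀(1.29/104) = -113.43 mV
ΔE = -113.43 − (-85.45) = -27.98 mV

-28 mV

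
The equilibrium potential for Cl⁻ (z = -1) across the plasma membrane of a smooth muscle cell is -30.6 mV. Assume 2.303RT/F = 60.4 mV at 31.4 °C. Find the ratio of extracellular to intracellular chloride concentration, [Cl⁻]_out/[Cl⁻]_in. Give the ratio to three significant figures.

log₁₀([out]/[in]) = E·z/(60.4) = -30.6 × -1 / 60.4 = 0.5066
[out]/[in] = 10^(0.5066) = 3.211

3.21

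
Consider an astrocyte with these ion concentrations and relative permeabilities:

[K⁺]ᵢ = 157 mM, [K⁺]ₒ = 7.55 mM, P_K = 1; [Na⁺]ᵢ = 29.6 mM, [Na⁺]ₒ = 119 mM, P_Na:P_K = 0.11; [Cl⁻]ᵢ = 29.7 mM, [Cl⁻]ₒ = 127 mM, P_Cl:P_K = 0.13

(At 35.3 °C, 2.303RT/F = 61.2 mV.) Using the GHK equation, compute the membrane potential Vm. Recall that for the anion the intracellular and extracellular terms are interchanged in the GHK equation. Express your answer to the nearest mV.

Vm = 61.2 · log₁₀[(Σ P·[cation]ₒ + Σ P·[anion]ᵢ) / (Σ P·[cation]ᵢ + Σ P·[anion]ₒ)]
Numerator = 1×7.55 + 0.11×119 + 0.13×29.7 = 24.5
Denominator = 1×157 + 0.11×29.6 + 0.13×127 = 176.8
Vm = 61.2 · log₁₀(0.13861) = 61.2 × (-0.8582) = -52.52 mV

-53 mV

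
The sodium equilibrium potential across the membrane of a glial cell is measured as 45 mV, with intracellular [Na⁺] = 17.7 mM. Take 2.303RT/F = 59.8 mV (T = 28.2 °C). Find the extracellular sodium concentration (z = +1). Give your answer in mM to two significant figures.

100 mM

Nernst: E = (59.8/1) · log₁₀([out]/[in]), so log₁₀([out]/[in]) = 45.0 × 1 / 59.8 = 0.7525.
[out]/[in] = 10^(0.7525) = 5.656.
[out] = 5.656 × 17.7 = 100.1 mM.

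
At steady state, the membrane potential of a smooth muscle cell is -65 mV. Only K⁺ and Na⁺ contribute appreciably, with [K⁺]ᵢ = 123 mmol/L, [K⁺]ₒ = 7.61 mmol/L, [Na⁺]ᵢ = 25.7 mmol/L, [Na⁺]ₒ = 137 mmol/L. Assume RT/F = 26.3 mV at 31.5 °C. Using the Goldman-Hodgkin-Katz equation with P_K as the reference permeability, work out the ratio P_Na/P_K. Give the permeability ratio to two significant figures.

Let α = P_Na/P_K. GHK: Vm = 26.3·ln[(Kₒ + α·Naₒ)/(Kᵢ + α·Naᵢ)].
e^(Vm/26.3) = e^(-65.0/26.3) = 0.08446
So 0.08446·(Kᵢ + α·Naᵢ) = Kₒ + α·Naₒ → α = (0.08446·123.0 − 7.61) / (137.0 − 0.08446·25.7)
α = (10.39 − 7.61) / (137.0 − 2.171) = 2.779/134.8 = 0.02061

0.021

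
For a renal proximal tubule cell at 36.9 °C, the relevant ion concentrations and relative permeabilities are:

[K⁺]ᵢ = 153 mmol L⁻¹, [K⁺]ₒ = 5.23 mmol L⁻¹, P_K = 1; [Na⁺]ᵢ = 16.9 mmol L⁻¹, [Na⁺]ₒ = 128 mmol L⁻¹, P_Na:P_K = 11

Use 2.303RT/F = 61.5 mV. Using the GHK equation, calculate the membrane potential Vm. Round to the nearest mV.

38 mV

Vm = 61.5 · log₁₀[(Σ P·[cation]ₒ + Σ P·[anion]ᵢ) / (Σ P·[cation]ᵢ + Σ P·[anion]ₒ)]
Numerator = 1×5.23 + 11×128 = 1413
Denominator = 1×153 + 11×16.9 = 338.9
Vm = 61.5 · log₁₀(4.1701) = 61.5 × (0.6201) = 38.14 mV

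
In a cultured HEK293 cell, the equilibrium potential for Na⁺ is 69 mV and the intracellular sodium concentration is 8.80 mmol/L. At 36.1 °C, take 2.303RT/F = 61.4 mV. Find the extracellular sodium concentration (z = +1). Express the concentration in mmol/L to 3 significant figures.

117 mmol/L

Nernst: E = (61.4/1) · log₁₀([out]/[in]), so log₁₀([out]/[in]) = 69.0 × 1 / 61.4 = 1.1238.
[out]/[in] = 10^(1.1238) = 13.3.
[out] = 13.3 × 8.80 = 117 mmol/L.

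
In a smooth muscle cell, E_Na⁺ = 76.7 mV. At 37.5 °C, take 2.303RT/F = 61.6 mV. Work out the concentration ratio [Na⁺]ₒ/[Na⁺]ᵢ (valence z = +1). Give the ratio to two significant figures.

log₁₀([out]/[in]) = E·z/(61.6) = 76.7 × 1 / 61.6 = 1.2451
[out]/[in] = 10^(1.2451) = 17.58

18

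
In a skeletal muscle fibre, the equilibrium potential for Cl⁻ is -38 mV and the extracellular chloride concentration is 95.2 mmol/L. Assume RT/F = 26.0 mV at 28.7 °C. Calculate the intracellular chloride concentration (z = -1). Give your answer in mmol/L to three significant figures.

Nernst: E = (26.0/-1) · ln([out]/[in]), so ln([out]/[in]) = -38.0 × -1 / 26.0 = 1.4615.
[out]/[in] = e^(1.4615) = 4.313.
[in] = 95.2 / 4.313 = 22.07 mmol/L.

22.1 mmol/L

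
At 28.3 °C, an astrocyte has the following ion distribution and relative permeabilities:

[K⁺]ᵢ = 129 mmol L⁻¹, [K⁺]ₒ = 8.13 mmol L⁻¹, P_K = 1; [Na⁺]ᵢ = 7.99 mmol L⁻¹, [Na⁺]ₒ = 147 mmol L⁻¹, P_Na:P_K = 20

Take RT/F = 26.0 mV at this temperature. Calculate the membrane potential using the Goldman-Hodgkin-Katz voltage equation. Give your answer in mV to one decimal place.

60.4 mV

Vm = 26.0 · ln[(Σ P·[cation]ₒ + Σ P·[anion]ᵢ) / (Σ P·[cation]ᵢ + Σ P·[anion]ₒ)]
Numerator = 1×8.13 + 20×147 = 2948
Denominator = 1×129 + 20×7.99 = 288.8
Vm = 26.0 · ln(10.208) = 26.0 × (2.3232) = 60.40 mV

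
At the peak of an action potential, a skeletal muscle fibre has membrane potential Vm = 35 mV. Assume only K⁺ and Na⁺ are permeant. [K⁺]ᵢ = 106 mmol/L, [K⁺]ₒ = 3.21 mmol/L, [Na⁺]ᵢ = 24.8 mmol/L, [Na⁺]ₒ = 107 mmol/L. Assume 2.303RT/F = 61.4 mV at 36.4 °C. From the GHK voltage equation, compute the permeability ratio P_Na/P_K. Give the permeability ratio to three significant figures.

26.3

Let α = P_Na/P_K. GHK: Vm = 61.4·log₁₀[(Kₒ + α·Naₒ)/(Kᵢ + α·Naᵢ)].
10^(Vm/61.4) = 10^(35.0/61.4) = 3.7156
So 3.7156·(Kᵢ + α·Naᵢ) = Kₒ + α·Naₒ → α = (3.7156·106.0 − 3.21) / (107.0 − 3.7156·24.8)
α = (393.9 − 3.21) / (107.0 − 92.15) = 390.6/14.85 = 26.3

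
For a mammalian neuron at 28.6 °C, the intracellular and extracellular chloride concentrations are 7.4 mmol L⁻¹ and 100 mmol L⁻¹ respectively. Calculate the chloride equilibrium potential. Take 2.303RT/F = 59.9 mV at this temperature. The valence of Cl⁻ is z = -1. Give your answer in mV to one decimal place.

E = (59.9/z) · log₁₀([Cl⁻]_out/[Cl⁻]_in) with z = -1.
For an anion, dividing by z = -1 reverses the sign.
= (59.9/-1) · log₁₀(100/7.4) = -59.90 · log₁₀(13.51)
= -59.90 · (1.1308) = -67.73 mV

-67.7 mV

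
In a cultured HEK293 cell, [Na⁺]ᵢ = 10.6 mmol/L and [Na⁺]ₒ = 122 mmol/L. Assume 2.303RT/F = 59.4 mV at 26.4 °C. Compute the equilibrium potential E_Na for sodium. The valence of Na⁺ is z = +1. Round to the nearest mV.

63 mV

E = (59.4/z) · log₁₀([Na⁺]_out/[Na⁺]_in) with z = +1.
= (59.4/1) · log₁₀(122/10.6) = 59.40 · log₁₀(11.51)
= 59.40 · (1.0611) = 63.03 mV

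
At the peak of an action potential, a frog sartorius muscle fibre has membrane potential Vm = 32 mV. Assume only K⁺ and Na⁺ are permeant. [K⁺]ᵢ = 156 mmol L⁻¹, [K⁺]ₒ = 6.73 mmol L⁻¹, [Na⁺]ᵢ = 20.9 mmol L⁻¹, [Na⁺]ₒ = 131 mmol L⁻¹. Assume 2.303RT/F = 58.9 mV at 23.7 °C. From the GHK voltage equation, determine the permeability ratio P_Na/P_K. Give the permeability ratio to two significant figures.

9.3

Let α = P_Na/P_K. GHK: Vm = 58.9·log₁₀[(Kₒ + α·Naₒ)/(Kᵢ + α·Naᵢ)].
10^(Vm/58.9) = 10^(32.0/58.9) = 3.4938
So 3.4938·(Kᵢ + α·Naᵢ) = Kₒ + α·Naₒ → α = (3.4938·156.0 − 6.73) / (131.0 − 3.4938·20.9)
α = (545 − 6.73) / (131.0 − 73.02) = 538.3/57.98 = 9.284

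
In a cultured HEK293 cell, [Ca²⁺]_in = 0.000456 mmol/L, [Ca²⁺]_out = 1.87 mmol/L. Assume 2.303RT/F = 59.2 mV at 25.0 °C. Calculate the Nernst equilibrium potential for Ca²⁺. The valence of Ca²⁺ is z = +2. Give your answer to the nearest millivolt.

E = (59.2/z) · log₁₀([Ca²⁺]_out/[Ca²⁺]_in) with z = +2.
= (59.2/2) · log₁₀(1.87/0.000456) = 29.60 · log₁₀(4101)
= 29.60 · (3.6129) = 106.94 mV

107 mV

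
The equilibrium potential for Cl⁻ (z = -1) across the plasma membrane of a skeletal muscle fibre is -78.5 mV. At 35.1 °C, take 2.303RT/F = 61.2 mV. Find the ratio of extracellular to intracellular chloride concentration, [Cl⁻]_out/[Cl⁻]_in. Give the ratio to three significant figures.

log₁₀([out]/[in]) = E·z/(61.2) = -78.5 × -1 / 61.2 = 1.2827
[out]/[in] = 10^(1.2827) = 19.17

19.2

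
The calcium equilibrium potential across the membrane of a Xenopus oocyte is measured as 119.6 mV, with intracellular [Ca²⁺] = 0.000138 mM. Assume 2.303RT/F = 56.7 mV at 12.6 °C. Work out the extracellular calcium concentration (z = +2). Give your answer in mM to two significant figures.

2.3 mM

Nernst: E = (56.7/2) · log₁₀([out]/[in]), so log₁₀([out]/[in]) = 119.6 × 2 / 56.7 = 4.2187.
[out]/[in] = 10^(4.2187) = 1.655e+04.
[out] = 1.655e+04 × 0.000138 = 2.283 mM.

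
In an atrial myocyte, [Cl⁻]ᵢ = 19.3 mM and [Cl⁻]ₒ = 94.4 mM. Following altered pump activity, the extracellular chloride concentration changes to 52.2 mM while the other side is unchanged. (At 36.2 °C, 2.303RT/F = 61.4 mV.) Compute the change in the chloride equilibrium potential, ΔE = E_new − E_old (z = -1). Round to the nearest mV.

E_old = (61.4/-1)·log₁₀(94.4/19.3) = -42.33 mV
E_new = (61.4/-1)·log₁₀(52.2/19.3) = -26.53 mV
ΔE = -26.53 − (-42.33) = 15.80 mV

16 mV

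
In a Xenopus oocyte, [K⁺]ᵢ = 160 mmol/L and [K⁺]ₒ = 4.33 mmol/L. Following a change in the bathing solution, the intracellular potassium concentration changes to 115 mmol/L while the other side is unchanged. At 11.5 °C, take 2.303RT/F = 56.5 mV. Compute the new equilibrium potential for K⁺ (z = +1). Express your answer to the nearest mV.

-80 mV

After the shift: [K⁺]_out = 4.33, [K⁺]_in = 115 mmol/L.
E_new = (56.5/1)·log₁₀(4.33/115) = 56.50 · (-1.4242) = -80.47 mV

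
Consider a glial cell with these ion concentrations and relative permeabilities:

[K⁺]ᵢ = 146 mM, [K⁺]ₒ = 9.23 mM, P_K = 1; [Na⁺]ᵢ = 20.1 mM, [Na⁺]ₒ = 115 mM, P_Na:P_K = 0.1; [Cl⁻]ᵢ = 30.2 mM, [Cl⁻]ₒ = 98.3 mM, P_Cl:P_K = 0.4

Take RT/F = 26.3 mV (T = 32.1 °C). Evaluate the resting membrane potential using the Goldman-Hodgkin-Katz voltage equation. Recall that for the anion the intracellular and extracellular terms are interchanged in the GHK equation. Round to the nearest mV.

Vm = 26.3 · ln[(Σ P·[cation]ₒ + Σ P·[anion]ᵢ) / (Σ P·[cation]ᵢ + Σ P·[anion]ₒ)]
Numerator = 1×9.23 + 0.1×115 + 0.4×30.2 = 32.81
Denominator = 1×146 + 0.1×20.1 + 0.4×98.3 = 187.3
Vm = 26.3 · ln(0.17515) = 26.3 × (-1.7421) = -45.82 mV

-46 mV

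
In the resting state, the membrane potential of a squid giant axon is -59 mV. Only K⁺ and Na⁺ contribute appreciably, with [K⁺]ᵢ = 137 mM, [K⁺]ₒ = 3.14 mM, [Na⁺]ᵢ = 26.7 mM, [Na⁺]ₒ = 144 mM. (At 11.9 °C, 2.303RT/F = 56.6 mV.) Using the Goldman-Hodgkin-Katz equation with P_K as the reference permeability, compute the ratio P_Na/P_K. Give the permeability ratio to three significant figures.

0.0656

Let α = P_Na/P_K. GHK: Vm = 56.6·log₁₀[(Kₒ + α·Naₒ)/(Kᵢ + α·Naᵢ)].
10^(Vm/56.6) = 10^(-59.0/56.6) = 0.090698
So 0.090698·(Kᵢ + α·Naᵢ) = Kₒ + α·Naₒ → α = (0.090698·137.0 − 3.14) / (144.0 − 0.090698·26.7)
α = (12.43 − 3.14) / (144.0 − 2.422) = 9.286/141.6 = 0.06559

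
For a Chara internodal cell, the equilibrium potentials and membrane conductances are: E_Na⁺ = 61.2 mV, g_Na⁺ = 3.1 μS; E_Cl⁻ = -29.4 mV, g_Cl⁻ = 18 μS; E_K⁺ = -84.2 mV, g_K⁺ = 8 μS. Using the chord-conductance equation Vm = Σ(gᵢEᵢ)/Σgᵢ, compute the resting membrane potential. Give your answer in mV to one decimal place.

Σ gᵢEᵢ = 3.1·(61.2) + 18·(-29.4) + 8·(-84.2) = -1013.08
Σ gᵢ = 3.1 + 18 + 8 = 29.1
Vm = -1013.08 / 29.1 = -34.81 mV

-34.8 mV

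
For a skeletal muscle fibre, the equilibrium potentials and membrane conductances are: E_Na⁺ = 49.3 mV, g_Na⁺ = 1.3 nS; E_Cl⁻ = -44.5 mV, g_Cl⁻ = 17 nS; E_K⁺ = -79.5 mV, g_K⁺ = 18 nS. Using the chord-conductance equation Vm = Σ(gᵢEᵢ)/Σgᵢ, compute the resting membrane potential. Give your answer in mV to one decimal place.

-58.5 mV

Σ gᵢEᵢ = 1.3·(49.3) + 17·(-44.5) + 18·(-79.5) = -2123.41
Σ gᵢ = 1.3 + 17 + 18 = 36.3
Vm = -2123.41 / 36.3 = -58.50 mV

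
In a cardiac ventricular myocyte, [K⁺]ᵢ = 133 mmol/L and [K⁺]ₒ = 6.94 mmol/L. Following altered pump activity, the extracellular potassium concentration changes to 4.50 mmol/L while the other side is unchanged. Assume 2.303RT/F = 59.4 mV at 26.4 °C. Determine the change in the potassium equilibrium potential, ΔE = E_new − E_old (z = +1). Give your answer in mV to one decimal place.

E_old = (59.4/1)·log₁₀(6.94/133) = -76.18 mV
E_new = (59.4/1)·log₁₀(4.50/133) = -87.36 mV
ΔE = -87.36 − (-76.18) = -11.18 mV

-11.2 mV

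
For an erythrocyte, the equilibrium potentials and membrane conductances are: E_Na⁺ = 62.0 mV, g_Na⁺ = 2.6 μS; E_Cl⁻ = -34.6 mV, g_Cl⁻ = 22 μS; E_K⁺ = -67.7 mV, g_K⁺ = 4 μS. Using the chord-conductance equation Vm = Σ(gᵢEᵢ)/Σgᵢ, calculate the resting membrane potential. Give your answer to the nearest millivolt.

Σ gᵢEᵢ = 2.6·(62.0) + 22·(-34.6) + 4·(-67.7) = -870.80
Σ gᵢ = 2.6 + 22 + 4 = 28.6
Vm = -870.80 / 28.6 = -30.45 mV

-30 mV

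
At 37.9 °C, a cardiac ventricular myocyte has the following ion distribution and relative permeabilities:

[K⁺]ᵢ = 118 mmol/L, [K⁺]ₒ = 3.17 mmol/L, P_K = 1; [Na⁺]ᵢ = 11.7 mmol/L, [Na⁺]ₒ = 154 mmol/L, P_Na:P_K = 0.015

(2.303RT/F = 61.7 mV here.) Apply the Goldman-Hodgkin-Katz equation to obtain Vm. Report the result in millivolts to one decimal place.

Vm = 61.7 · log₁₀[(Σ P·[cation]ₒ + Σ P·[anion]ᵢ) / (Σ P·[cation]ᵢ + Σ P·[anion]ₒ)]
Numerator = 1×3.17 + 0.015×154 = 5.48
Denominator = 1×118 + 0.015×11.7 = 118.2
Vm = 61.7 · log₁₀(0.046372) = 61.7 × (-1.3337) = -82.29 mV

-82.3 mV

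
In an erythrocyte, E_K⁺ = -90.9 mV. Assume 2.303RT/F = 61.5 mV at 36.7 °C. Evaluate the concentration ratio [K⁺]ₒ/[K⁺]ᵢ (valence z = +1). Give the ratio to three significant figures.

0.0333

log₁₀([out]/[in]) = E·z/(61.5) = -90.9 × 1 / 61.5 = -1.4780
[out]/[in] = 10^(-1.4780) = 0.03326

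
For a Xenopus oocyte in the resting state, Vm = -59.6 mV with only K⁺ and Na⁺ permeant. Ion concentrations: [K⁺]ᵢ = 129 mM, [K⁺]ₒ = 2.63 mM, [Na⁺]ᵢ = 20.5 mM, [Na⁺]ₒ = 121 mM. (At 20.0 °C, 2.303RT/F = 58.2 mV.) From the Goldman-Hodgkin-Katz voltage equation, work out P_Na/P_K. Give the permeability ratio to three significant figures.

0.0804

Let α = P_Na/P_K. GHK: Vm = 58.2·log₁₀[(Kₒ + α·Naₒ)/(Kᵢ + α·Naᵢ)].
10^(Vm/58.2) = 10^(-59.6/58.2) = 0.094612
So 0.094612·(Kᵢ + α·Naᵢ) = Kₒ + α·Naₒ → α = (0.094612·129.0 − 2.63) / (121.0 − 0.094612·20.5)
α = (12.2 − 2.63) / (121.0 − 1.94) = 9.575/119.1 = 0.08042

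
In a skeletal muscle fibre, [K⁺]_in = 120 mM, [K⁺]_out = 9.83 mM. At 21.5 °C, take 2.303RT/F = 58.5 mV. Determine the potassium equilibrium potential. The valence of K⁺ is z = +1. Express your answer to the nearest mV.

-64 mV

E = (58.5/z) · log₁₀([K⁺]_out/[K⁺]_in) with z = +1.
= (58.5/1) · log₁₀(9.83/120) = 58.50 · log₁₀(0.08192)
= 58.50 · (-1.0866) = -63.57 mV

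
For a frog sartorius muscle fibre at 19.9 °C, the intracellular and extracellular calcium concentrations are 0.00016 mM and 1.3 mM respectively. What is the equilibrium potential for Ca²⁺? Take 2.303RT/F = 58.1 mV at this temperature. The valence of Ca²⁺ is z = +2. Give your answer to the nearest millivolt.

E = (58.1/z) · log₁₀([Ca²⁺]_out/[Ca²⁺]_in) with z = +2.
= (58.1/2) · log₁₀(1.3/0.00016) = 29.05 · log₁₀(8125)
= 29.05 · (3.9098) = 113.58 mV

114 mV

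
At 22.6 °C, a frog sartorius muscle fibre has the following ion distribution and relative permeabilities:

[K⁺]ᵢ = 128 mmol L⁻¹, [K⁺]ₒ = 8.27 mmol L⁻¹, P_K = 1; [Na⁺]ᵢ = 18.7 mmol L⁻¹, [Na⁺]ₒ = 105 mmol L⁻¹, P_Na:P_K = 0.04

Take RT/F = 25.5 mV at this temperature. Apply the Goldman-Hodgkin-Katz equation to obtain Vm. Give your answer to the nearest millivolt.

-60 mV

Vm = 25.5 · ln[(Σ P·[cation]ₒ + Σ P·[anion]ᵢ) / (Σ P·[cation]ᵢ + Σ P·[anion]ₒ)]
Numerator = 1×8.27 + 0.04×105 = 12.47
Denominator = 1×128 + 0.04×18.7 = 128.7
Vm = 25.5 · ln(0.096856) = 25.5 × (-2.3345) = -59.53 mV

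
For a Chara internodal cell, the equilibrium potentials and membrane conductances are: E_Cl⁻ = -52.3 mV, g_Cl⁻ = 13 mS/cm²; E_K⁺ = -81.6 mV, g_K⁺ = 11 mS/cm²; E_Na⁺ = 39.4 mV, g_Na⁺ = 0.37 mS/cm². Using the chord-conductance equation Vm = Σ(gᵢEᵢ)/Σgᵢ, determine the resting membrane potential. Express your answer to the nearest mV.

Σ gᵢEᵢ = 13·(-52.3) + 11·(-81.6) + 0.37·(39.4) = -1562.92
Σ gᵢ = 13 + 11 + 0.37 = 24.37
Vm = -1562.92 / 24.37 = -64.13 mV

-64 mV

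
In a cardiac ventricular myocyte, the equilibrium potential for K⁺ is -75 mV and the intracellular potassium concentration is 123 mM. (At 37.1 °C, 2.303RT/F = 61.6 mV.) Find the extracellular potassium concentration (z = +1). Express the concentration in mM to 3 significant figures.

7.45 mM

Nernst: E = (61.6/1) · log₁₀([out]/[in]), so log₁₀([out]/[in]) = -75.0 × 1 / 61.6 = -1.2175.
[out]/[in] = 10^(-1.2175) = 0.0606.
[out] = 0.0606 × 123 = 7.454 mM.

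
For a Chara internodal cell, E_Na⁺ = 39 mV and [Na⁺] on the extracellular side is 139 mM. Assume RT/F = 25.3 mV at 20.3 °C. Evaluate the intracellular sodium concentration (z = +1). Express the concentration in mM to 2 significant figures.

Nernst: E = (25.3/1) · ln([out]/[in]), so ln([out]/[in]) = 39.0 × 1 / 25.3 = 1.5415.
[out]/[in] = e^(1.5415) = 4.672.
[in] = 139 / 4.672 = 29.75 mM.

30 mM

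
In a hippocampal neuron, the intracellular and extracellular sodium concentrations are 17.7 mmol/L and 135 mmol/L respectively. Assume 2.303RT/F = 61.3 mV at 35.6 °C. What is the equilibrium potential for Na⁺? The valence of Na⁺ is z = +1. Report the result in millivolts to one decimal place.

54.1 mV

E = (61.3/z) · log₁₀([Na⁺]_out/[Na⁺]_in) with z = +1.
= (61.3/1) · log₁₀(135/17.7) = 61.30 · log₁₀(7.627)
= 61.30 · (0.8824) = 54.09 mV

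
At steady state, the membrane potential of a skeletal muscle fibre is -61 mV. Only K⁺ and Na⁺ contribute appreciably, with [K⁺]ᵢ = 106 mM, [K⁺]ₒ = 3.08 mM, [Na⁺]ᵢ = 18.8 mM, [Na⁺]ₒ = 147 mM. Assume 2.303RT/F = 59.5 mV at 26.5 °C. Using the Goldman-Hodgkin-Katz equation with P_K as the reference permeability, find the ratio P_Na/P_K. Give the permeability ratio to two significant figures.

Let α = P_Na/P_K. GHK: Vm = 59.5·log₁₀[(Kₒ + α·Naₒ)/(Kᵢ + α·Naᵢ)].
10^(Vm/59.5) = 10^(-61.0/59.5) = 0.09436
So 0.09436·(Kᵢ + α·Naᵢ) = Kₒ + α·Naₒ → α = (0.09436·106.0 − 3.08) / (147.0 − 0.09436·18.8)
α = (10 − 3.08) / (147.0 − 1.774) = 6.922/145.2 = 0.04767

0.048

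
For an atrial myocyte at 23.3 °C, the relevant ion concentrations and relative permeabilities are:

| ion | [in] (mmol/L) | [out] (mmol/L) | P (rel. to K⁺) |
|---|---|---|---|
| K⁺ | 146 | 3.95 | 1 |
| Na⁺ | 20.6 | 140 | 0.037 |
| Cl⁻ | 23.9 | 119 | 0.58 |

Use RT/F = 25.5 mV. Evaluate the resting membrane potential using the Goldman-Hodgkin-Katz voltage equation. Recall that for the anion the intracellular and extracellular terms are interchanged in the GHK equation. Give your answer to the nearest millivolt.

-57 mV

Vm = 25.5 · ln[(Σ P·[cation]ₒ + Σ P·[anion]ᵢ) / (Σ P·[cation]ᵢ + Σ P·[anion]ₒ)]
Numerator = 1×3.95 + 0.037×140 + 0.58×23.9 = 22.99
Denominator = 1×146 + 0.037×20.6 + 0.58×119 = 215.8
Vm = 25.5 · ln(0.10655) = 25.5 × (-2.2391) = -57.10 mV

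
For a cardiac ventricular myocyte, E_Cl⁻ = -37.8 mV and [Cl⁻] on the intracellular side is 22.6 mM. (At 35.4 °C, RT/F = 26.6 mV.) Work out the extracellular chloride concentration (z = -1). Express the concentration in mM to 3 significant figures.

Nernst: E = (26.6/-1) · ln([out]/[in]), so ln([out]/[in]) = -37.8 × -1 / 26.6 = 1.4211.
[out]/[in] = e^(1.4211) = 4.141.
[out] = 4.141 × 22.6 = 93.6 mM.

93.6 mM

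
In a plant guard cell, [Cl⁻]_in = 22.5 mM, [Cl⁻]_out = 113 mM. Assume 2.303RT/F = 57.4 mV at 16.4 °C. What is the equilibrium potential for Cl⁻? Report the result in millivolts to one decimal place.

E = (57.4/z) · log₁₀([Cl⁻]_out/[Cl⁻]_in) with z = -1.
For an anion, dividing by z = -1 reverses the sign.
= (57.4/-1) · log₁₀(113/22.5) = -57.40 · log₁₀(5.022)
= -57.40 · (0.7009) = -40.23 mV

-40.2 mV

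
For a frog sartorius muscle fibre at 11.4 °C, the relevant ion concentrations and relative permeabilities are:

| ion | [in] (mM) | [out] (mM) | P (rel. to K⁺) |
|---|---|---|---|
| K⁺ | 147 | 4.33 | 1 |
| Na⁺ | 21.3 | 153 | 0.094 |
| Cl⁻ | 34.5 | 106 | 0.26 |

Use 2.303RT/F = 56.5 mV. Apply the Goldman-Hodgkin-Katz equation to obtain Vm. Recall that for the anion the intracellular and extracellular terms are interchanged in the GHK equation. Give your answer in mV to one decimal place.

Vm = 56.5 · log₁₀[(Σ P·[cation]ₒ + Σ P·[anion]ᵢ) / (Σ P·[cation]ᵢ + Σ P·[anion]ₒ)]
Numerator = 1×4.33 + 0.094×153 + 0.26×34.5 = 27.68
Denominator = 1×147 + 0.094×21.3 + 0.26×106 = 176.6
Vm = 56.5 · log₁₀(0.15678) = 56.5 × (-0.8047) = -45.47 mV

-45.5 mV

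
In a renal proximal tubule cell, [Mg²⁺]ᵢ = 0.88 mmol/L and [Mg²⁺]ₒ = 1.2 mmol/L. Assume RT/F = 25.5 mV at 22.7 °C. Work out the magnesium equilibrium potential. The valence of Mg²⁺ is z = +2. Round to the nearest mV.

4 mV

E = (25.5/z) · ln([Mg²⁺]_out/[Mg²⁺]_in) with z = +2.
= (25.5/2) · ln(1.2/0.88) = 12.75 · ln(1.364)
= 12.75 · (0.3102) = 3.95 mV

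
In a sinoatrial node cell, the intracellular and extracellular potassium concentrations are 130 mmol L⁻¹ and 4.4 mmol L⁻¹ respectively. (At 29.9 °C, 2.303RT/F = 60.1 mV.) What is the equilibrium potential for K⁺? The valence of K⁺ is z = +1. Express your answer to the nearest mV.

-88 mV

E = (60.1/z) · log₁₀([K⁺]_out/[K⁺]_in) with z = +1.
= (60.1/1) · log₁₀(4.4/130) = 60.10 · log₁₀(0.03385)
= 60.10 · (-1.4705) = -88.38 mV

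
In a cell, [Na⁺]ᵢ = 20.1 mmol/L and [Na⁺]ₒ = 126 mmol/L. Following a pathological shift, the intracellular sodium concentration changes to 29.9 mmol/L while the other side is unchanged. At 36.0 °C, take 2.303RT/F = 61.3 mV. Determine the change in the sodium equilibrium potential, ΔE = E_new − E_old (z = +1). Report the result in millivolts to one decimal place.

E_old = (61.3/1)·log₁₀(126/20.1) = 48.87 mV
E_new = (61.3/1)·log₁₀(126/29.9) = 38.29 mV
ΔE = 38.29 − (48.87) = -10.57 mV

-10.6 mV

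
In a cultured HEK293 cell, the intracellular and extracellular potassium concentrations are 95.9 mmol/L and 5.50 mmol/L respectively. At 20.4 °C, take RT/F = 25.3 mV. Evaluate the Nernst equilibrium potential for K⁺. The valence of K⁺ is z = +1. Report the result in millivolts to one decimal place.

-72.3 mV

E = (25.3/z) · ln([K⁺]_out/[K⁺]_in) with z = +1.
= (25.3/1) · ln(5.50/95.9) = 25.30 · ln(0.05735)
= 25.30 · (-2.8586) = -72.32 mV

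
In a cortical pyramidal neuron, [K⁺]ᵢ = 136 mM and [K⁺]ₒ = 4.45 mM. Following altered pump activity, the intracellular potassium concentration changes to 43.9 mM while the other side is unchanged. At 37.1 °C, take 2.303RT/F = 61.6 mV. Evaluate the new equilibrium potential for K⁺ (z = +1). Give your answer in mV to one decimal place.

-61.2 mV

After the shift: [K⁺]_out = 4.45, [K⁺]_in = 43.9 mM.
E_new = (61.6/1)·log₁₀(4.45/43.9) = 61.60 · (-0.9941) = -61.24 mV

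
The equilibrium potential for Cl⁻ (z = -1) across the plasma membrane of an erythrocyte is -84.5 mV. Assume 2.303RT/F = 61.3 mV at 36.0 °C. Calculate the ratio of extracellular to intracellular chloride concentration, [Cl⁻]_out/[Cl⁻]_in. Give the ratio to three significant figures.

23.9

log₁₀([out]/[in]) = E·z/(61.3) = -84.5 × -1 / 61.3 = 1.3785
[out]/[in] = 10^(1.3785) = 23.9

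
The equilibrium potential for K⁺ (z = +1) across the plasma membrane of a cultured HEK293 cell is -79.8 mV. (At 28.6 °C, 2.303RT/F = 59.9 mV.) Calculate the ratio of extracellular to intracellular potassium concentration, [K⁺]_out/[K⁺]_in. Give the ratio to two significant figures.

log₁₀([out]/[in]) = E·z/(59.9) = -79.8 × 1 / 59.9 = -1.3322
[out]/[in] = 10^(-1.3322) = 0.04653

0.047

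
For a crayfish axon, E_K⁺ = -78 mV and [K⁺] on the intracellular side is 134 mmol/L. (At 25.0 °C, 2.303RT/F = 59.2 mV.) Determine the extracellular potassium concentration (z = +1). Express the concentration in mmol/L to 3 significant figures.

6.45 mmol/L

Nernst: E = (59.2/1) · log₁₀([out]/[in]), so log₁₀([out]/[in]) = -78.0 × 1 / 59.2 = -1.3176.
[out]/[in] = 10^(-1.3176) = 0.04813.
[out] = 0.04813 × 134 = 6.45 mmol/L.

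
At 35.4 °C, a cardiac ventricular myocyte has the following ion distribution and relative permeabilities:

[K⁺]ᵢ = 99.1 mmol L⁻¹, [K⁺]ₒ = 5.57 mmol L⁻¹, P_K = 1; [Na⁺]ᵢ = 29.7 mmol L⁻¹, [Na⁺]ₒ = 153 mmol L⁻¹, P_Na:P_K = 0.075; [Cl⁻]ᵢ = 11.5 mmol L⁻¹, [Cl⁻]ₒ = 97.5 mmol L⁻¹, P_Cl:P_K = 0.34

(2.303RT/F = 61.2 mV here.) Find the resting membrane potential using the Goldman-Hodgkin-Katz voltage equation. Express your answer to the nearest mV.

-49 mV

Vm = 61.2 · log₁₀[(Σ P·[cation]ₒ + Σ P·[anion]ᵢ) / (Σ P·[cation]ᵢ + Σ P·[anion]ₒ)]
Numerator = 1×5.57 + 0.075×153 + 0.34×11.5 = 20.96
Denominator = 1×99.1 + 0.075×29.7 + 0.34×97.5 = 134.5
Vm = 61.2 · log₁₀(0.15583) = 61.2 × (-0.8074) = -49.41 mV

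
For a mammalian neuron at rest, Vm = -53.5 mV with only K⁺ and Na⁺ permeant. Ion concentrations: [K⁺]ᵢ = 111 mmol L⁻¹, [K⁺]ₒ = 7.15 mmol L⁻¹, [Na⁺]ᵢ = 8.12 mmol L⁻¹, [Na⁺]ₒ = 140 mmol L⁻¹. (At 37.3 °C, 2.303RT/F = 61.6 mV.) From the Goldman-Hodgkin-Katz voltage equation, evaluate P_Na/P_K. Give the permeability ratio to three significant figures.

0.0567

Let α = P_Na/P_K. GHK: Vm = 61.6·log₁₀[(Kₒ + α·Naₒ)/(Kᵢ + α·Naᵢ)].
10^(Vm/61.6) = 10^(-53.5/61.6) = 0.13536
So 0.13536·(Kᵢ + α·Naᵢ) = Kₒ + α·Naₒ → α = (0.13536·111.0 − 7.15) / (140.0 − 0.13536·8.12)
α = (15.03 − 7.15) / (140.0 − 1.099) = 7.875/138.9 = 0.0567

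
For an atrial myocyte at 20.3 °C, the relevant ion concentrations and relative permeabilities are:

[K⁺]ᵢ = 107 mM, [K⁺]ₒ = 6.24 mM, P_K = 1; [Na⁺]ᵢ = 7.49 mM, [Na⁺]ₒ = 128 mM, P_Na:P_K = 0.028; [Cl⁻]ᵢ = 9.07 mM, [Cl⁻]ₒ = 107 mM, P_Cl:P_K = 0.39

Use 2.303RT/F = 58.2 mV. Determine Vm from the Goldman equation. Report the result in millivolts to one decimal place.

Vm = 58.2 · log₁₀[(Σ P·[cation]ₒ + Σ P·[anion]ᵢ) / (Σ P·[cation]ᵢ + Σ P·[anion]ₒ)]
Numerator = 1×6.24 + 0.028×128 + 0.39×9.07 = 13.36
Denominator = 1×107 + 0.028×7.49 + 0.39×107 = 148.9
Vm = 58.2 · log₁₀(0.089709) = 58.2 × (-1.0472) = -60.94 mV

-60.9 mV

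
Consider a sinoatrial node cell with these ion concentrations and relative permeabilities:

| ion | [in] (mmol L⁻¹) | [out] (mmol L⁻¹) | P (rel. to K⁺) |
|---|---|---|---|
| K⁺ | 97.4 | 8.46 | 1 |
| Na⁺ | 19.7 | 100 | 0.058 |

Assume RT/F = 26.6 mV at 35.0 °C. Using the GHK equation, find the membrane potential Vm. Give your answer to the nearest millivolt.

-51 mV

Vm = 26.6 · ln[(Σ P·[cation]ₒ + Σ P·[anion]ᵢ) / (Σ P·[cation]ᵢ + Σ P·[anion]ₒ)]
Numerator = 1×8.46 + 0.058×100 = 14.26
Denominator = 1×97.4 + 0.058×19.7 = 98.54
Vm = 26.6 · ln(0.14471) = 26.6 × (-1.9330) = -51.42 mV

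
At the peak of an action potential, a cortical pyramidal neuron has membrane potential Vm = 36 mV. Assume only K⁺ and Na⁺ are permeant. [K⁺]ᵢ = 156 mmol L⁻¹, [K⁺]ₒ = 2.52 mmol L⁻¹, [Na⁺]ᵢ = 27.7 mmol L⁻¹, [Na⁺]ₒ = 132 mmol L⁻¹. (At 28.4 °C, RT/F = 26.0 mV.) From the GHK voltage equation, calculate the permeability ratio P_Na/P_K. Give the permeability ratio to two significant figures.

29

Let α = P_Na/P_K. GHK: Vm = 26.0·ln[(Kₒ + α·Naₒ)/(Kᵢ + α·Naᵢ)].
e^(Vm/26.0) = e^(36.0/26.0) = 3.9933
So 3.9933·(Kᵢ + α·Naᵢ) = Kₒ + α·Naₒ → α = (3.9933·156.0 − 2.52) / (132.0 − 3.9933·27.7)
α = (623 − 2.52) / (132.0 − 110.6) = 620.4/21.39 = 29.01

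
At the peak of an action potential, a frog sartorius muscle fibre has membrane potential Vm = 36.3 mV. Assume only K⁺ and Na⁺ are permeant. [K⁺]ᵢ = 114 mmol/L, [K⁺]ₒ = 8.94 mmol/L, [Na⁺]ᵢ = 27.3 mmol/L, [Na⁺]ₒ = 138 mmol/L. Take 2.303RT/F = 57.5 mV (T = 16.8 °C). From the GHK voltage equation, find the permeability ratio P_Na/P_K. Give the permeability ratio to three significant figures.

Let α = P_Na/P_K. GHK: Vm = 57.5·log₁₀[(Kₒ + α·Naₒ)/(Kᵢ + α·Naᵢ)].
10^(Vm/57.5) = 10^(36.3/57.5) = 4.2786
So 4.2786·(Kᵢ + α·Naᵢ) = Kₒ + α·Naₒ → α = (4.2786·114.0 − 8.94) / (138.0 − 4.2786·27.3)
α = (487.8 − 8.94) / (138.0 − 116.8) = 478.8/21.19 = 22.59

22.6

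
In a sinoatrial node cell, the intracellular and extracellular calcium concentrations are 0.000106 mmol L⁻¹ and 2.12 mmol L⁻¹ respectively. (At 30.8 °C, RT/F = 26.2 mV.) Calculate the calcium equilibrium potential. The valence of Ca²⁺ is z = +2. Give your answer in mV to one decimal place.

E = (26.2/z) · ln([Ca²⁺]_out/[Ca²⁺]_in) with z = +2.
= (26.2/2) · ln(2.12/0.000106) = 13.10 · ln(2e+04)
= 13.10 · (9.9035) = 129.74 mV

129.7 mV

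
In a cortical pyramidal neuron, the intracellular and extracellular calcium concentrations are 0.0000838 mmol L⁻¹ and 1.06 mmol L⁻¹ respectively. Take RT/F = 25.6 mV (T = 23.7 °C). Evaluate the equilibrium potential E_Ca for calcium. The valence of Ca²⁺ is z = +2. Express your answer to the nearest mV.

E = (25.6/z) · ln([Ca²⁺]_out/[Ca²⁺]_in) with z = +2.
= (25.6/2) · ln(1.06/0.0000838) = 12.80 · ln(1.265e+04)
= 12.80 · (9.4453) = 120.90 mV

121 mV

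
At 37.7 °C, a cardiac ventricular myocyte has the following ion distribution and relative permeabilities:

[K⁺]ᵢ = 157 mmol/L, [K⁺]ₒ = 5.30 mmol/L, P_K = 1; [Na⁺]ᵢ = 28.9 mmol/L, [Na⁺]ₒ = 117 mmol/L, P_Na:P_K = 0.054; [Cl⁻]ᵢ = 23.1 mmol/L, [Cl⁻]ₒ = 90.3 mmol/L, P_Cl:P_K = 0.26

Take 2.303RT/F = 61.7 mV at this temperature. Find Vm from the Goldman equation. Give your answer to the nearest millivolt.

Vm = 61.7 · log₁₀[(Σ P·[cation]ₒ + Σ P·[anion]ᵢ) / (Σ P·[cation]ᵢ + Σ P·[anion]ₒ)]
Numerator = 1×5.30 + 0.054×117 + 0.26×23.1 = 17.62
Denominator = 1×157 + 0.054×28.9 + 0.26×90.3 = 182
Vm = 61.7 · log₁₀(0.096815) = 61.7 × (-1.0141) = -62.57 mV

-63 mV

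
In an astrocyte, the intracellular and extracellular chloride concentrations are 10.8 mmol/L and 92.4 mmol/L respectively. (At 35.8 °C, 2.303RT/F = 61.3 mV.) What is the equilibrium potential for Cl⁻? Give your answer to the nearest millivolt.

E = (61.3/z) · log₁₀([Cl⁻]_out/[Cl⁻]_in) with z = -1.
For an anion, dividing by z = -1 reverses the sign.
= (61.3/-1) · log₁₀(92.4/10.8) = -61.30 · log₁₀(8.556)
= -61.30 · (0.9322) = -57.15 mV

-57 mV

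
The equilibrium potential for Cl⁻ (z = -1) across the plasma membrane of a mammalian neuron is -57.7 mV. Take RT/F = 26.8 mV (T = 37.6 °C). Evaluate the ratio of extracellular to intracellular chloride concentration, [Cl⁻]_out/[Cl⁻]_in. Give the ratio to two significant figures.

ln([out]/[in]) = E·z/(26.8) = -57.7 × -1 / 26.8 = 2.1530
[out]/[in] = e^(2.1530) = 8.611

8.6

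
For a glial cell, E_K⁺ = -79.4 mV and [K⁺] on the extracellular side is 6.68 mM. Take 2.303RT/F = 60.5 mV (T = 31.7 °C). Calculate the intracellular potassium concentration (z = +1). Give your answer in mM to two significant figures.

140 mM

Nernst: E = (60.5/1) · log₁₀([out]/[in]), so log₁₀([out]/[in]) = -79.4 × 1 / 60.5 = -1.3124.
[out]/[in] = 10^(-1.3124) = 0.04871.
[in] = 6.68 / 0.04871 = 137.1 mM.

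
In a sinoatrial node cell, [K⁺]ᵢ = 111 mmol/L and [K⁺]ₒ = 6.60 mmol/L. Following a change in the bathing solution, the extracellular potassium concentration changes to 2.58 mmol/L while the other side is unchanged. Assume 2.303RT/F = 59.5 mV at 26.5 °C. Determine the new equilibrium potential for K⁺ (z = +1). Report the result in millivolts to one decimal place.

-97.2 mV

After the shift: [K⁺]_out = 2.58, [K⁺]_in = 111 mmol/L.
E_new = (59.5/1)·log₁₀(2.58/111) = 59.50 · (-1.6337) = -97.21 mV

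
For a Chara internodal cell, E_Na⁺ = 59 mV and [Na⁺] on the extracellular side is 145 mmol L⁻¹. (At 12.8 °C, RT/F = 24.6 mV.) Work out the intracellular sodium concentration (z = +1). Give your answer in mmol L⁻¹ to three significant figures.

13.2 mmol L⁻¹

Nernst: E = (24.6/1) · ln([out]/[in]), so ln([out]/[in]) = 59.0 × 1 / 24.6 = 2.3984.
[out]/[in] = e^(2.3984) = 11.01.
[in] = 145 / 11.01 = 13.18 mmol L⁻¹.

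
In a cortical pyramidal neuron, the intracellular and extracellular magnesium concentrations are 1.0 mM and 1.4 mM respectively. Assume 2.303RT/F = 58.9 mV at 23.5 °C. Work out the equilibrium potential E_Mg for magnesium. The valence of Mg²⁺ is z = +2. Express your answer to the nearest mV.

E = (58.9/z) · log₁₀([Mg²⁺]_out/[Mg²⁺]_in) with z = +2.
= (58.9/2) · log₁₀(1.4/1.0) = 29.45 · log₁₀(1.4)
= 29.45 · (0.1461) = 4.30 mV

4 mV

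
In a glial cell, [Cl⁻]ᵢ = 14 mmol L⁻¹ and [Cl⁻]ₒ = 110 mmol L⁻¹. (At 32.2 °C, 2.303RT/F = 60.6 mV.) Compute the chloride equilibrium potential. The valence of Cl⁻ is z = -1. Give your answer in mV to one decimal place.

E = (60.6/z) · log₁₀([Cl⁻]_out/[Cl⁻]_in) with z = -1.
For an anion, dividing by z = -1 reverses the sign.
= (60.6/-1) · log₁₀(110/14) = -60.60 · log₁₀(7.857)
= -60.60 · (0.8953) = -54.25 mV

-54.3 mV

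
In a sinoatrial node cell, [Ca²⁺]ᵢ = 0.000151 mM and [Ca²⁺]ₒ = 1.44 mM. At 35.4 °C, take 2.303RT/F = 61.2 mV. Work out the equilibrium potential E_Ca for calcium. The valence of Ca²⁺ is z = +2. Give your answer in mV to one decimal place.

E = (61.2/z) · log₁₀([Ca²⁺]_out/[Ca²⁺]_in) with z = +2.
= (61.2/2) · log₁₀(1.44/0.000151) = 30.60 · log₁₀(9536)
= 30.60 · (3.9794) = 121.77 mV

121.8 mV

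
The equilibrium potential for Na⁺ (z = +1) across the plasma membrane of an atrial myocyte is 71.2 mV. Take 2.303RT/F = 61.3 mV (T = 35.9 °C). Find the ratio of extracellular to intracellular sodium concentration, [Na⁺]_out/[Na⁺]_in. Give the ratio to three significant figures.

14.5

log₁₀([out]/[in]) = E·z/(61.3) = 71.2 × 1 / 61.3 = 1.1615
[out]/[in] = 10^(1.1615) = 14.5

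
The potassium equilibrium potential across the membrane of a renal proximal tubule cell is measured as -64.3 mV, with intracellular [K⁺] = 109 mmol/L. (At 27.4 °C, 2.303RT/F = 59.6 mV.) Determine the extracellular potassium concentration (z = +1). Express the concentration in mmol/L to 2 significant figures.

Nernst: E = (59.6/1) · log₁₀([out]/[in]), so log₁₀([out]/[in]) = -64.3 × 1 / 59.6 = -1.0789.
[out]/[in] = 10^(-1.0789) = 0.0834.
[out] = 0.0834 × 109 = 9.09 mmol/L.

9.1 mmol/L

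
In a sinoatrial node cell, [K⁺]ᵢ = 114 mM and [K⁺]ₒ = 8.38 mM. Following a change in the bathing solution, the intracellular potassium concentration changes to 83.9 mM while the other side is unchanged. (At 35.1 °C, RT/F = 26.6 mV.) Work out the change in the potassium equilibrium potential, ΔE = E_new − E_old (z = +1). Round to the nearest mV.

8 mV

E_old = (26.6/1)·ln(8.38/114) = -69.44 mV
E_new = (26.6/1)·ln(8.38/83.9) = -61.28 mV
ΔE = -61.28 − (-69.44) = 8.15 mV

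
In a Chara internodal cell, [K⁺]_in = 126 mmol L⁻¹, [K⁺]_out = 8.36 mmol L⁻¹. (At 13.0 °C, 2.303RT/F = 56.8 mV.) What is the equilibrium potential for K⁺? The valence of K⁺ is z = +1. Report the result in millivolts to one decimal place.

E = (56.8/z) · log₁₀([K⁺]_out/[K⁺]_in) with z = +1.
= (56.8/1) · log₁₀(8.36/126) = 56.80 · log₁₀(0.06635)
= 56.80 · (-1.1782) = -66.92 mV

-66.9 mV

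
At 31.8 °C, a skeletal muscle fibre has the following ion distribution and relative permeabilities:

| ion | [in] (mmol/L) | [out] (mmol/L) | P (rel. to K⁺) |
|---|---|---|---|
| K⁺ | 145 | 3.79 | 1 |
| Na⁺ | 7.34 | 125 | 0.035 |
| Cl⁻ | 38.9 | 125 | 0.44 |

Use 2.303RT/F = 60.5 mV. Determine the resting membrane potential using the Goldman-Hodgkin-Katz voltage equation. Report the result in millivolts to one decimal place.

Vm = 60.5 · log₁₀[(Σ P·[cation]ₒ + Σ P·[anion]ᵢ) / (Σ P·[cation]ᵢ + Σ P·[anion]ₒ)]
Numerator = 1×3.79 + 0.035×125 + 0.44×38.9 = 25.28
Denominator = 1×145 + 0.035×7.34 + 0.44×125 = 200.3
Vm = 60.5 · log₁₀(0.12624) = 60.5 × (-0.8988) = -54.38 mV

-54.4 mV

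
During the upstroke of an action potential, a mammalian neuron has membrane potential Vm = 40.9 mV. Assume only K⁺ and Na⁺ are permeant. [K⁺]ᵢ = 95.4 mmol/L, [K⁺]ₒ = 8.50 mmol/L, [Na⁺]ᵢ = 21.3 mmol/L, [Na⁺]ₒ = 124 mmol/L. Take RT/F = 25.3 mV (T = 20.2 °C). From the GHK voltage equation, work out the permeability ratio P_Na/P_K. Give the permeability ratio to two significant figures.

28

Let α = P_Na/P_K. GHK: Vm = 25.3·ln[(Kₒ + α·Naₒ)/(Kᵢ + α·Naᵢ)].
e^(Vm/25.3) = e^(40.9/25.3) = 5.0359
So 5.0359·(Kᵢ + α·Naᵢ) = Kₒ + α·Naₒ → α = (5.0359·95.4 − 8.5) / (124.0 − 5.0359·21.3)
α = (480.4 − 8.5) / (124.0 − 107.3) = 471.9/16.73 = 28.2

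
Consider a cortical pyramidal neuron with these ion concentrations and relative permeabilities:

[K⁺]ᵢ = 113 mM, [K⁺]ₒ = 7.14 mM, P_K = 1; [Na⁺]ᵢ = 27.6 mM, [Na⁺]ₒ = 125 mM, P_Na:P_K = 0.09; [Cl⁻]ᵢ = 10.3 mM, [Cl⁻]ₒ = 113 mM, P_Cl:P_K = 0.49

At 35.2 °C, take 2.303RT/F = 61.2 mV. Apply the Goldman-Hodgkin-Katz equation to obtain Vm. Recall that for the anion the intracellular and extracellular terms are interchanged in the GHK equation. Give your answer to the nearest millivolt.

Vm = 61.2 · log₁₀[(Σ P·[cation]ₒ + Σ P·[anion]ᵢ) / (Σ P·[cation]ᵢ + Σ P·[anion]ₒ)]
Numerator = 1×7.14 + 0.09×125 + 0.49×10.3 = 23.44
Denominator = 1×113 + 0.09×27.6 + 0.49×113 = 170.9
Vm = 61.2 · log₁₀(0.13718) = 61.2 × (-0.8627) = -52.80 mV

-53 mV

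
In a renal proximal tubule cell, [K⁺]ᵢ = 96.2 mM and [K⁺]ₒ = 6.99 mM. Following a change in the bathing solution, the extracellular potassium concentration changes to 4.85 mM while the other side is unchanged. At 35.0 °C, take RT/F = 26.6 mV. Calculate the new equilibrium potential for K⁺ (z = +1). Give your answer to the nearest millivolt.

After the shift: [K⁺]_out = 4.85, [K⁺]_in = 96.2 mM.
E_new = (26.6/1)·ln(4.85/96.2) = 26.60 · (-2.9875) = -79.47 mV

-79 mV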